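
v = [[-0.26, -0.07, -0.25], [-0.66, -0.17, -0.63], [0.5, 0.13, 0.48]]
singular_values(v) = [1.22, 0.0, 0.0]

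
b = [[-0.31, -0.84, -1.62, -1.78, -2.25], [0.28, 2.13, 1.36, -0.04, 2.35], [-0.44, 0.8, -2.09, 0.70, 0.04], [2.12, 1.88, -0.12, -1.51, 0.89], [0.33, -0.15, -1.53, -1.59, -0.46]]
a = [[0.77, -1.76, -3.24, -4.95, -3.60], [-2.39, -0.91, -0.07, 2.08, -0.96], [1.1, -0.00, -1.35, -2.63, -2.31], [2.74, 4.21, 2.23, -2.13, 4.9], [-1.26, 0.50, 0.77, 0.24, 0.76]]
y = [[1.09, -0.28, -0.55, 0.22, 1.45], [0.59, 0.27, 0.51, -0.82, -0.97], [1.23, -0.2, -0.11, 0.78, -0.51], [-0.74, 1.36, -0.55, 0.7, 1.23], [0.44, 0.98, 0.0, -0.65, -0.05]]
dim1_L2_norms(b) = [3.41, 3.46, 2.39, 3.33, 2.28]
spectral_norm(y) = 2.62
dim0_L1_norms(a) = [8.26, 7.38, 7.66, 12.03, 12.53]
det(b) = -26.24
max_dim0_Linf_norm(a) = 4.95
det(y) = -0.96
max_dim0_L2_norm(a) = 6.62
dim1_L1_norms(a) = [14.32, 6.41, 7.39, 16.21, 3.53]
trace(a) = -2.86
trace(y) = 1.90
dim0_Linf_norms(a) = [2.74, 4.21, 3.24, 4.95, 4.9]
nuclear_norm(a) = 19.21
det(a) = 24.91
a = y @ b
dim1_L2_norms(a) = [7.19, 3.43, 3.91, 7.66, 1.75]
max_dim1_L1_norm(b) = 6.8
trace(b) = -2.24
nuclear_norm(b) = 12.65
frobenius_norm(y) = 3.84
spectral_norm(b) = 5.04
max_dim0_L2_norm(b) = 3.4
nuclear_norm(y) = 7.44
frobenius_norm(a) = 11.86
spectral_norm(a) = 9.18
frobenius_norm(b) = 6.76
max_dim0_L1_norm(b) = 6.72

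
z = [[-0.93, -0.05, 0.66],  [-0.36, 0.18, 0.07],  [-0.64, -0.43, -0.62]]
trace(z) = -1.37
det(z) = 0.27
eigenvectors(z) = [[0.13-0.66j, (0.13+0.66j), (0.21+0j)], [(0.11-0.16j), 0.11+0.16j, (-0.93+0j)], [(0.72+0j), (0.72-0j), (0.31+0j)]]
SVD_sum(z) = [[-1.02, -0.14, 0.31], [-0.32, -0.05, 0.1], [-0.46, -0.07, 0.14]] + [[0.08,0.15,0.33], [0.01,0.02,0.05], [-0.18,-0.35,-0.76]] + [[0.02,-0.06,0.02], [-0.05,0.20,-0.08], [0.00,-0.01,0.00]]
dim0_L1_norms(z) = [1.93, 0.66, 1.35]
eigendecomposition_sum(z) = [[(-0.47+0.22j),  0.00+0.17j,  0.33+0.37j],  [-0.15+0.01j,  (-0.02+0.05j),  (0.05+0.14j)],  [-0.33-0.45j,  -0.18+0.04j,  -0.31+0.42j]] + [[(-0.47-0.22j), 0.00-0.17j, (0.33-0.37j)],[(-0.15-0.01j), (-0.02-0.05j), (0.05-0.14j)],[-0.33+0.45j, -0.18-0.04j, -0.31-0.42j]] + [[(0.01+0j),-0.05-0.00j,(0.01-0j)], [-0.05-0.00j,(0.22+0j),-0.02+0.00j], [0.02+0.00j,(-0.07-0j),(0.01-0j)]]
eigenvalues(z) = [(-0.8+0.69j), (-0.8-0.69j), (0.24+0j)]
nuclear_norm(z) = 2.40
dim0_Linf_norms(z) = [0.93, 0.43, 0.66]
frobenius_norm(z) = 1.56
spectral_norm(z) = 1.23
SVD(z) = [[-0.88, 0.39, 0.28], [-0.27, 0.06, -0.96], [-0.40, -0.92, 0.05]] @ diag([1.2301869768260423, 0.939076673391391, 0.23146274762855873]) @ [[0.95, 0.13, -0.29], [0.21, 0.41, 0.89], [0.24, -0.90, 0.36]]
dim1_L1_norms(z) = [1.64, 0.61, 1.69]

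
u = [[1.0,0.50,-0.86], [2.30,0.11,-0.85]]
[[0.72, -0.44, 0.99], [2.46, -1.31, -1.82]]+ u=[[1.72, 0.06, 0.13], [4.76, -1.20, -2.67]]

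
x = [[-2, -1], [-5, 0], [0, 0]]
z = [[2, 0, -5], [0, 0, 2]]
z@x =[[-4, -2], [0, 0]]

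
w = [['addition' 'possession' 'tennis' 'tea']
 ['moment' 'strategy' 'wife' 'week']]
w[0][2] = 'tennis'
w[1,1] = 'strategy'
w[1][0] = 'moment'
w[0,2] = 'tennis'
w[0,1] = 'possession'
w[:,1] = ['possession', 'strategy']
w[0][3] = 'tea'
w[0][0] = 'addition'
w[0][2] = 'tennis'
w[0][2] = 'tennis'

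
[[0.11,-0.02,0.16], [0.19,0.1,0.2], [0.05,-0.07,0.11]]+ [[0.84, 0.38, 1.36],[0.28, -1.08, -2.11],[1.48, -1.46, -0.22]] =[[0.95, 0.36, 1.52], [0.47, -0.98, -1.91], [1.53, -1.53, -0.11]]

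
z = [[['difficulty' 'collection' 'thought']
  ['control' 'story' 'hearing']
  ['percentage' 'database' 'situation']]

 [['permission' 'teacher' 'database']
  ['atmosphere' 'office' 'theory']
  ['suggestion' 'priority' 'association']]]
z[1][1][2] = 'theory'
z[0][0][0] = 'difficulty'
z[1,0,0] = 'permission'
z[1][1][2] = 'theory'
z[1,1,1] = 'office'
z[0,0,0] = 'difficulty'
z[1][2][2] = 'association'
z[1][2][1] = 'priority'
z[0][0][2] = 'thought'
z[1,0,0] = 'permission'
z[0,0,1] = 'collection'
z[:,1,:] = [['control', 'story', 'hearing'], ['atmosphere', 'office', 'theory']]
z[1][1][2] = 'theory'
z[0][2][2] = 'situation'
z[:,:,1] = [['collection', 'story', 'database'], ['teacher', 'office', 'priority']]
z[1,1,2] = 'theory'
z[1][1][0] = 'atmosphere'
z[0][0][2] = 'thought'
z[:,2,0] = ['percentage', 'suggestion']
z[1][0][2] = 'database'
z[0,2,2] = 'situation'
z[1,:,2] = ['database', 'theory', 'association']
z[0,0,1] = 'collection'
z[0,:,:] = [['difficulty', 'collection', 'thought'], ['control', 'story', 'hearing'], ['percentage', 'database', 'situation']]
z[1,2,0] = 'suggestion'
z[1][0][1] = 'teacher'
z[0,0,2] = 'thought'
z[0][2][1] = 'database'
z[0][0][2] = 'thought'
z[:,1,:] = [['control', 'story', 'hearing'], ['atmosphere', 'office', 'theory']]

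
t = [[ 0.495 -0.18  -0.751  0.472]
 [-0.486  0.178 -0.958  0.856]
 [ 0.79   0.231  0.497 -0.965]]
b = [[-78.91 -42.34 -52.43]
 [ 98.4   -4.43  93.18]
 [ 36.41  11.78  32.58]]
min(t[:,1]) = -0.18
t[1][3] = 0.856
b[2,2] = 32.58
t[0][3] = 0.472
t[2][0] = 0.79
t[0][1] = -0.18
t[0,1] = -0.18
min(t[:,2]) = -0.958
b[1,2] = 93.18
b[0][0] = -78.91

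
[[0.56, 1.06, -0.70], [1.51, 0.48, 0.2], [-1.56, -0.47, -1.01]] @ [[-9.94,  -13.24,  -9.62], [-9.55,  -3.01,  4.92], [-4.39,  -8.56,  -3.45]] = [[-12.62, -4.61, 2.24], [-20.47, -23.15, -12.85], [24.43, 30.71, 16.18]]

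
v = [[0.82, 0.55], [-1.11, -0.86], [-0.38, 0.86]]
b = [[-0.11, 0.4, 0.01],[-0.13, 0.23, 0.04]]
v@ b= [[-0.16, 0.45, 0.03], [0.23, -0.64, -0.05], [-0.07, 0.05, 0.03]]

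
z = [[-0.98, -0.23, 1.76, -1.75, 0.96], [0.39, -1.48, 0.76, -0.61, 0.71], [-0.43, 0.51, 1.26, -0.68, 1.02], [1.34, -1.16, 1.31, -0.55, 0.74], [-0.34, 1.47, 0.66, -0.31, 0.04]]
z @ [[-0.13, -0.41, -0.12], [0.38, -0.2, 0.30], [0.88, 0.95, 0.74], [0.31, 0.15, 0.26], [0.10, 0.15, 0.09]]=[[1.14, 2.00, 0.98], [-0.06, 0.87, -0.02], [1.25, 1.32, 1.05], [0.44, 0.96, 0.38], [1.09, 0.43, 0.89]]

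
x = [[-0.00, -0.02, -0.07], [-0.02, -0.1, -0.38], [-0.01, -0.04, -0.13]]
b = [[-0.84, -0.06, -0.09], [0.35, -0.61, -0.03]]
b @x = [[0.00, 0.03, 0.09], [0.01, 0.06, 0.21]]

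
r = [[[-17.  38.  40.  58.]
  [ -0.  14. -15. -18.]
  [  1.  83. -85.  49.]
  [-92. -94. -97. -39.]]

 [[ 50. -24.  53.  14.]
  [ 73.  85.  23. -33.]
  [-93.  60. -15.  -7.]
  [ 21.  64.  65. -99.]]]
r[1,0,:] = [50.0, -24.0, 53.0, 14.0]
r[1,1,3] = -33.0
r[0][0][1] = 38.0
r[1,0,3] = 14.0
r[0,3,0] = -92.0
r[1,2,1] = 60.0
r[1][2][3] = -7.0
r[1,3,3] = -99.0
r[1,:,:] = [[50.0, -24.0, 53.0, 14.0], [73.0, 85.0, 23.0, -33.0], [-93.0, 60.0, -15.0, -7.0], [21.0, 64.0, 65.0, -99.0]]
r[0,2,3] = 49.0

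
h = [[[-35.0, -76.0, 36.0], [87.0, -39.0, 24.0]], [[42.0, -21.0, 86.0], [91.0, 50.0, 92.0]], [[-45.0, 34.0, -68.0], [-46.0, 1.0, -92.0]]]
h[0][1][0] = 87.0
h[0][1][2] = 24.0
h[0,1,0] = 87.0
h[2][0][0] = -45.0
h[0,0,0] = -35.0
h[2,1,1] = 1.0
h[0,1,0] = 87.0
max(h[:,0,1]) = 34.0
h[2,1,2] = -92.0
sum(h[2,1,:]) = -137.0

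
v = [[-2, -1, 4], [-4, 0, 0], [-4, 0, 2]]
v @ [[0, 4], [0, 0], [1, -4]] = [[4, -24], [0, -16], [2, -24]]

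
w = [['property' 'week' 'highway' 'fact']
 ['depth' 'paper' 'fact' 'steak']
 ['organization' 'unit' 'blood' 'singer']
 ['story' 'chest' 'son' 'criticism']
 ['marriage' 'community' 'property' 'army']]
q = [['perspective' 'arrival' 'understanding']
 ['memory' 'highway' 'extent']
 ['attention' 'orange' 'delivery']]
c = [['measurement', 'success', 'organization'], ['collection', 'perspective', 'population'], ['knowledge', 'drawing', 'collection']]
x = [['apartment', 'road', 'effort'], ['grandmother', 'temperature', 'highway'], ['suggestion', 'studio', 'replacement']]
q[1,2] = 'extent'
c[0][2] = 'organization'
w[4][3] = 'army'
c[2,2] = 'collection'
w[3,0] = 'story'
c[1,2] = 'population'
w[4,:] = ['marriage', 'community', 'property', 'army']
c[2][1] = 'drawing'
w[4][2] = 'property'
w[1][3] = 'steak'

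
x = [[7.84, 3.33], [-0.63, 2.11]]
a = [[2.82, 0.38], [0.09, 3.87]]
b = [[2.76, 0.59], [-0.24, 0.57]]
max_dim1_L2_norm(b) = 2.82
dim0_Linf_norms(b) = [2.76, 0.59]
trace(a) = 6.69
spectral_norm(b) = 2.82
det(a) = 10.88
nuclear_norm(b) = 3.43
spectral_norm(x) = 8.52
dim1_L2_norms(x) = [8.52, 2.2]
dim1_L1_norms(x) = [11.17, 2.74]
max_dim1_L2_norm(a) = 3.87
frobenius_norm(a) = 4.80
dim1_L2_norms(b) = [2.82, 0.62]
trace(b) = 3.33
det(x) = 18.64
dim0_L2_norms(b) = [2.77, 0.82]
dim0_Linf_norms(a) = [2.82, 3.87]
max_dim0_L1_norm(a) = 4.25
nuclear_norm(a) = 6.70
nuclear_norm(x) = 10.71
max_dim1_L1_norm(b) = 3.35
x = b @ a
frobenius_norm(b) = 2.89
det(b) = 1.71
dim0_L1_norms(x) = [8.47, 5.44]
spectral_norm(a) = 3.92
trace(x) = 9.95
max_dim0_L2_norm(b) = 2.77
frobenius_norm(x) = 8.80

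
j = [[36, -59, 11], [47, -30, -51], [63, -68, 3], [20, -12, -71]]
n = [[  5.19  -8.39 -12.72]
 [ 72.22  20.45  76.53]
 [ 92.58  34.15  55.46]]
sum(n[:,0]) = 169.99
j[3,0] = 20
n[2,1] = 34.15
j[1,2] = -51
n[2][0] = 92.58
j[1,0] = 47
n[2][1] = 34.15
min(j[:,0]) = 20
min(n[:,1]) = -8.39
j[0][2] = 11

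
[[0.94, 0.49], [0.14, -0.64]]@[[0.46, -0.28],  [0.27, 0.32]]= [[0.56, -0.11], [-0.11, -0.24]]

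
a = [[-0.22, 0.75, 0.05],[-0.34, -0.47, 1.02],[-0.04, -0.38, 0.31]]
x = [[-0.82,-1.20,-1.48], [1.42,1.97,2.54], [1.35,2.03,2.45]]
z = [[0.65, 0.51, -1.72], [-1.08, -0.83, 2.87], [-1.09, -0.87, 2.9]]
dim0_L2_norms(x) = [2.12, 3.07, 3.83]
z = x @ a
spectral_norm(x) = 5.35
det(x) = 0.00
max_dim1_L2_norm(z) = 3.22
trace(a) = -0.38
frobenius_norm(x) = 5.35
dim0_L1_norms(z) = [2.82, 2.21, 7.49]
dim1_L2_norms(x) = [2.07, 3.51, 3.46]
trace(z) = 2.72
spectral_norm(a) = 1.29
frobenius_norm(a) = 1.49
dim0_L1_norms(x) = [3.59, 5.2, 6.47]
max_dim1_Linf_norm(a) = 1.02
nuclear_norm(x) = 5.43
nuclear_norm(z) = 4.93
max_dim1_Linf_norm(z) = 2.9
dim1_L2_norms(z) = [1.91, 3.18, 3.22]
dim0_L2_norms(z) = [1.67, 1.31, 4.43]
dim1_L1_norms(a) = [1.02, 1.83, 0.73]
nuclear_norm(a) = 2.05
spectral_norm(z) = 4.91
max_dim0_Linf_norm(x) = 2.54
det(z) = 0.00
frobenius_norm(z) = 4.91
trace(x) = 3.60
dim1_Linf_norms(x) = [1.48, 2.54, 2.45]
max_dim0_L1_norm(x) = 6.47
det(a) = 0.00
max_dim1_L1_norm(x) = 5.93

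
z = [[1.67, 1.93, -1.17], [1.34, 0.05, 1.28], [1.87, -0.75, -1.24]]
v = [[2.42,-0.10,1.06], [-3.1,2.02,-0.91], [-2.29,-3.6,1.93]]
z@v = [[0.74, 7.94, -2.24], [0.16, -4.64, 3.85], [9.69, 2.76, 0.27]]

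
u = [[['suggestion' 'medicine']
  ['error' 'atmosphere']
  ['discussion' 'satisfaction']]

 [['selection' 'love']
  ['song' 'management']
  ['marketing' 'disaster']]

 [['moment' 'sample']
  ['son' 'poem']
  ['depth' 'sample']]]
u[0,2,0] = 'discussion'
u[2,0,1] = 'sample'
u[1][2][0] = 'marketing'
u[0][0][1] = 'medicine'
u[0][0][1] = 'medicine'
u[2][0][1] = 'sample'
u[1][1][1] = 'management'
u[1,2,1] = 'disaster'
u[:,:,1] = [['medicine', 'atmosphere', 'satisfaction'], ['love', 'management', 'disaster'], ['sample', 'poem', 'sample']]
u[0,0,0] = 'suggestion'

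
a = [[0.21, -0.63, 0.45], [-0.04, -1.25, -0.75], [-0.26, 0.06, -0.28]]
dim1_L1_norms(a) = [1.29, 2.04, 0.6]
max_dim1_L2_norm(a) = 1.46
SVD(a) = [[0.26,-0.87,0.42], [0.96,0.22,-0.15], [0.04,0.45,0.89]] @ diag([1.500467793613702, 0.8037259068832023, 0.1494023658875707]) @ [[0.00,-0.91,-0.41], [-0.38,0.38,-0.84], [-0.92,-0.16,0.35]]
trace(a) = -1.32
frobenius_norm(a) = 1.71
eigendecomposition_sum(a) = [[(0.14+0.18j), (-0.07-0.07j), 0.39-0.04j], [(0.07-0.02j), -0.03+0.01j, (0.03-0.11j)], [(-0.13-0j), 0.06-0.01j, (-0.12+0.18j)]] + [[0.14-0.18j, (-0.07+0.07j), (0.39+0.04j)], [0.07+0.02j, -0.03-0.01j, (0.03+0.11j)], [(-0.13+0j), (0.06+0.01j), -0.12-0.18j]] + [[-0.07-0.00j, -0.48-0.00j, (-0.33-0j)], [-0.17-0.00j, -1.19-0.00j, -0.80-0.00j], [-0.01-0.00j, -0.05-0.00j, (-0.04-0j)]]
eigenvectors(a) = [[-0.85+0.00j, (-0.85-0j), -0.37+0.00j], [(-0.08+0.24j), (-0.08-0.24j), (-0.93+0j)], [0.30-0.36j, (0.3+0.36j), -0.04+0.00j]]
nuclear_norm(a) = 2.45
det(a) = -0.18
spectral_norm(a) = 1.50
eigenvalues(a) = [(-0.01+0.37j), (-0.01-0.37j), (-1.3+0j)]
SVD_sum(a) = [[0.00, -0.35, -0.16], [0.01, -1.32, -0.60], [0.00, -0.05, -0.02]] + [[0.27, -0.26, 0.59], [-0.07, 0.07, -0.15], [-0.14, 0.14, -0.3]] + [[-0.06, -0.01, 0.02], [0.02, 0.00, -0.01], [-0.12, -0.02, 0.05]]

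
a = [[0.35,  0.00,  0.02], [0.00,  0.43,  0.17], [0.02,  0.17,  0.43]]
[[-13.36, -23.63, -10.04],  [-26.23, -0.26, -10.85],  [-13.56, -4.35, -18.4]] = a@[[-37.78, -67.05, -26.56],[-58.35, 2.55, -10.43],[-6.70, -8.00, -37.44]]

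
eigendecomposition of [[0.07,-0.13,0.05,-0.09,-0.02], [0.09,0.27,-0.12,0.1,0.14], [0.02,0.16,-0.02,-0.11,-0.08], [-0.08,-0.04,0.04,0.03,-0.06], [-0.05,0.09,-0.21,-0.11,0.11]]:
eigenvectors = [[0.12+0.00j, -0.33+0.00j, (-0.29+0.32j), -0.29-0.32j, (0.65+0j)], [0.00+0.00j, (0.21+0j), (0.66+0j), (0.66-0j), -0.65+0.00j], [-0.72+0.00j, 0.63+0.00j, (0.44-0.11j), (0.44+0.11j), (-0.26+0j)], [-0.02+0.00j, -0.32+0.00j, (-0.12-0.24j), -0.12+0.24j, -0.12+0.00j], [(-0.69+0j), 0.59+0.00j, (0.21+0.25j), (0.21-0.25j), -0.25+0.00j]]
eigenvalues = [(-0.1+0j), 0j, (0.18+0.08j), (0.18-0.08j), (0.21+0j)]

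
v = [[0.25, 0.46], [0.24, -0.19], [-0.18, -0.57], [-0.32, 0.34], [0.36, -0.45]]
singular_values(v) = [0.95, 0.6]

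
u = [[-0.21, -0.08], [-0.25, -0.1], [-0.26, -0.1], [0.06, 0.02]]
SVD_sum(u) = [[-0.21, -0.08], [-0.25, -0.1], [-0.26, -0.1], [0.06, 0.02]] + [[-0.00, 0.0], [0.0, -0.0], [-0.0, 0.00], [0.00, -0.00]]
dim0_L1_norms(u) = [0.78, 0.3]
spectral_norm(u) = 0.45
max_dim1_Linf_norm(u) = 0.26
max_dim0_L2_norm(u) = 0.42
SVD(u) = [[-0.5, 0.32], [-0.6, -0.62], [-0.62, 0.19], [0.14, -0.69]] @ diag([0.45230548553872085, 0.004443844234677329]) @ [[0.93, 0.36], [-0.36, 0.93]]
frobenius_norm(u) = 0.45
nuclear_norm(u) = 0.46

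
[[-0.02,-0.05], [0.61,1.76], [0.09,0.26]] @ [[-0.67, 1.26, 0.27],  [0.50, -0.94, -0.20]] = [[-0.01, 0.02, 0.00], [0.47, -0.89, -0.19], [0.07, -0.13, -0.03]]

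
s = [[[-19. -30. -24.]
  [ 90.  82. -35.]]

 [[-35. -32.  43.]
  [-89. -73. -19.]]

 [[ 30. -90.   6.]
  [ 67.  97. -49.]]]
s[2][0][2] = 6.0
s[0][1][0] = 90.0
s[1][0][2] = 43.0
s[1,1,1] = -73.0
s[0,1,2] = -35.0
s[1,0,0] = -35.0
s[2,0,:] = [30.0, -90.0, 6.0]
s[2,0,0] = 30.0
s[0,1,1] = 82.0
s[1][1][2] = -19.0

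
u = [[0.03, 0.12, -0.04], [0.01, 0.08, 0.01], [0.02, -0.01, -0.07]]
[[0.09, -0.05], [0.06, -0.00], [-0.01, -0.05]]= u @ [[-0.94, 0.11], [0.87, -0.16], [-0.27, 0.78]]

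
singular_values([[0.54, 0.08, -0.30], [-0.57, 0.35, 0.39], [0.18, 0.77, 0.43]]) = [1.06, 0.81, 0.11]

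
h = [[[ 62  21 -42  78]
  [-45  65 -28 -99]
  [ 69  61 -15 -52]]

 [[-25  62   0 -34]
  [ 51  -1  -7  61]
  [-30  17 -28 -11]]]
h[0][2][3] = -52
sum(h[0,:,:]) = 75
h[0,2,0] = 69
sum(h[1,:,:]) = 55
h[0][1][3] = -99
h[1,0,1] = 62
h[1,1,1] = -1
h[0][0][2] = -42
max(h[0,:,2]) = -15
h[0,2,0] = 69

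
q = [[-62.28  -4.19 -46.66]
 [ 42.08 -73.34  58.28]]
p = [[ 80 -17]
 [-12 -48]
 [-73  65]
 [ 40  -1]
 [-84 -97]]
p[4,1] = -97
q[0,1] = -4.19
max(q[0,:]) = -4.19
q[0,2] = -46.66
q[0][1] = -4.19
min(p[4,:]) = -97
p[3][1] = -1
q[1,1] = -73.34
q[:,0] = [-62.28, 42.08]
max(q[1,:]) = 58.28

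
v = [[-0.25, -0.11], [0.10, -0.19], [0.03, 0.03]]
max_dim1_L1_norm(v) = 0.36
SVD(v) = [[-0.98, -0.11], [0.12, -0.99], [0.14, 0.09]] @ diag([0.2767882257407139, 0.2142154945173379]) @ [[0.95, 0.32], [-0.32, 0.95]]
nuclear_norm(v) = 0.49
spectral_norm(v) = 0.28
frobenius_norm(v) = 0.35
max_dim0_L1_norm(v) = 0.38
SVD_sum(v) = [[-0.26,-0.09], [0.03,0.01], [0.04,0.01]] + [[0.01, -0.02], [0.07, -0.20], [-0.01, 0.02]]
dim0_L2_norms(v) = [0.27, 0.22]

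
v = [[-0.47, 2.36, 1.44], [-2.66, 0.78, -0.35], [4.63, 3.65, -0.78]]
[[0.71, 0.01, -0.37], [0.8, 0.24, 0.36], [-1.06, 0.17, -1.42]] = v @[[-0.29,  -0.05,  -0.18], [0.12,  0.08,  -0.17], [0.2,  -0.14,  -0.04]]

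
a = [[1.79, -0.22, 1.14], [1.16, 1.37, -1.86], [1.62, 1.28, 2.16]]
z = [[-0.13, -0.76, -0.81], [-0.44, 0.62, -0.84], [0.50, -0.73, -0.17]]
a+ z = [[1.66, -0.98, 0.33], [0.72, 1.99, -2.70], [2.12, 0.55, 1.99]]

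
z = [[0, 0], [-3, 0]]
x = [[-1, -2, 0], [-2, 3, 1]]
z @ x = [[0, 0, 0], [3, 6, 0]]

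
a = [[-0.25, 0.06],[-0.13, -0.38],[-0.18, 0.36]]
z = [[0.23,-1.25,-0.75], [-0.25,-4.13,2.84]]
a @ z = [[-0.07, 0.06, 0.36], [0.07, 1.73, -0.98], [-0.13, -1.26, 1.16]]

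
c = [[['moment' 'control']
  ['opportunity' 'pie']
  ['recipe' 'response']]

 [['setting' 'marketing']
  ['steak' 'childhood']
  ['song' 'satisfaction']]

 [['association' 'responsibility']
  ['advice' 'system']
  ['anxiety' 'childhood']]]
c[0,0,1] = 'control'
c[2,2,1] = 'childhood'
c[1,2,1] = 'satisfaction'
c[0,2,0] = 'recipe'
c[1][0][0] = 'setting'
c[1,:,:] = [['setting', 'marketing'], ['steak', 'childhood'], ['song', 'satisfaction']]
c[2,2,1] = 'childhood'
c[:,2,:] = [['recipe', 'response'], ['song', 'satisfaction'], ['anxiety', 'childhood']]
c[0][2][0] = 'recipe'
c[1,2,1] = 'satisfaction'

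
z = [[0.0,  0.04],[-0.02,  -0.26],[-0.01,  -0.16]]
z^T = [[0.00,-0.02,-0.01], [0.04,-0.26,-0.16]]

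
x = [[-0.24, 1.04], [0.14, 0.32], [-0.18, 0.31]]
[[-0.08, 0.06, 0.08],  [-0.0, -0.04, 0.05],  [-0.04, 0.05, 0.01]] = x@ [[0.11, -0.26, 0.14],[-0.05, -0.0, 0.11]]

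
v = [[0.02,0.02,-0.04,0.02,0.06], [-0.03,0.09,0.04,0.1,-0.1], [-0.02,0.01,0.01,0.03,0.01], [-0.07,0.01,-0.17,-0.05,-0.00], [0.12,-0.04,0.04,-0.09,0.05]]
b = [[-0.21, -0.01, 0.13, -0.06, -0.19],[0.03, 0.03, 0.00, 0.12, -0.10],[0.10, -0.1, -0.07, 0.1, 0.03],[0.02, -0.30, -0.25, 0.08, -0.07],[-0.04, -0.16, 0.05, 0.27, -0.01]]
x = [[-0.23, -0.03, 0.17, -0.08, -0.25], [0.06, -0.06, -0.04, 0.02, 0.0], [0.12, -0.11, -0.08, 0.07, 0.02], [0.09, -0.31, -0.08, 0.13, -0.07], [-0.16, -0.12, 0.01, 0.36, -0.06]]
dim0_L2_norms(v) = [0.14, 0.1, 0.18, 0.15, 0.13]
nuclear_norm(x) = 1.22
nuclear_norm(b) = 1.24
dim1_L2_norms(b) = [0.32, 0.16, 0.19, 0.41, 0.32]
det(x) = -0.00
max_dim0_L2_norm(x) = 0.4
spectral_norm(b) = 0.48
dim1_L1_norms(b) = [0.6, 0.28, 0.4, 0.72, 0.53]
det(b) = -0.00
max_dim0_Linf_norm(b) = 0.3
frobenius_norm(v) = 0.32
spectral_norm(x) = 0.49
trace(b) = -0.18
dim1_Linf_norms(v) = [0.06, 0.1, 0.03, 0.17, 0.12]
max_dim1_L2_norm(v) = 0.19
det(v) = 0.00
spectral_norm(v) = 0.22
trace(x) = -0.30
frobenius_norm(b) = 0.66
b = v + x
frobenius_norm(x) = 0.71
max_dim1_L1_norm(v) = 0.36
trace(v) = 0.12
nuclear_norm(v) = 0.58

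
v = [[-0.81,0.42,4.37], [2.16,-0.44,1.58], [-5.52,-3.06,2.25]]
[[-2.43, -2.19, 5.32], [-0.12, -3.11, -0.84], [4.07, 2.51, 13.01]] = v@[[-0.06, -0.88, -1.37],[-1.53, 0.26, -1.00],[-0.42, -0.69, 1.06]]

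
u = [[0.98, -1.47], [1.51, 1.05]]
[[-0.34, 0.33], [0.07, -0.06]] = u @ [[-0.08, 0.08], [0.18, -0.17]]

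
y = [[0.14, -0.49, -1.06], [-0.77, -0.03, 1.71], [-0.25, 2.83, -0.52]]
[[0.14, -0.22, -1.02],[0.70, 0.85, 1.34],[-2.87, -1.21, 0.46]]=y@[[-0.23, -0.31, 0.07], [-0.98, -0.39, 0.32], [0.29, 0.35, 0.82]]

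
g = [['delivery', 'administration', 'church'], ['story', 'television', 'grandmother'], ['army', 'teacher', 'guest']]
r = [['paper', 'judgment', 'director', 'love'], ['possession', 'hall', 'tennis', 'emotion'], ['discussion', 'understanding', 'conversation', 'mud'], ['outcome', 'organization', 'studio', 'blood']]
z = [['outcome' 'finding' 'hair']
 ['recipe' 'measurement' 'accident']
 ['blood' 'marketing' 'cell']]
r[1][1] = 'hall'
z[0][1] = 'finding'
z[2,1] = 'marketing'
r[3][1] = 'organization'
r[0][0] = 'paper'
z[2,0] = 'blood'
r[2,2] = 'conversation'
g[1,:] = ['story', 'television', 'grandmother']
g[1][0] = 'story'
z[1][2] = 'accident'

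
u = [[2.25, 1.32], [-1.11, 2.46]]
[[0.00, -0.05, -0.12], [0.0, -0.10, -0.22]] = u@[[0.0, -0.00, -0.00],[0.0, -0.04, -0.09]]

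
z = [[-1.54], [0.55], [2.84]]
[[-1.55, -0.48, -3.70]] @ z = [[-8.38]]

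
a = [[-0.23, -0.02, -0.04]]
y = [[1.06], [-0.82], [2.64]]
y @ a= [[-0.24, -0.02, -0.04], [0.19, 0.02, 0.03], [-0.61, -0.05, -0.11]]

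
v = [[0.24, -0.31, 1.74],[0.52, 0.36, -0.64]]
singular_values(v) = [1.9, 0.61]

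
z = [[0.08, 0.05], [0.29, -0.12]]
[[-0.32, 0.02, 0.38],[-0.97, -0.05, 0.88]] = z @ [[-3.59, 0.01, 3.73], [-0.60, 0.45, 1.67]]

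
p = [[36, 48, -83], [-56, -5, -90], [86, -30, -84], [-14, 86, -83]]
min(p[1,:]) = -90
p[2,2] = -84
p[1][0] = -56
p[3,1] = 86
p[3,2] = -83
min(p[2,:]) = -84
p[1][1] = -5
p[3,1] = 86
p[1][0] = -56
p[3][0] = -14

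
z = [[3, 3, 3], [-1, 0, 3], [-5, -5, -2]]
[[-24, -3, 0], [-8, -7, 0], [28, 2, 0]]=z @ [[-4, 4, 0], [0, -4, 0], [-4, -1, 0]]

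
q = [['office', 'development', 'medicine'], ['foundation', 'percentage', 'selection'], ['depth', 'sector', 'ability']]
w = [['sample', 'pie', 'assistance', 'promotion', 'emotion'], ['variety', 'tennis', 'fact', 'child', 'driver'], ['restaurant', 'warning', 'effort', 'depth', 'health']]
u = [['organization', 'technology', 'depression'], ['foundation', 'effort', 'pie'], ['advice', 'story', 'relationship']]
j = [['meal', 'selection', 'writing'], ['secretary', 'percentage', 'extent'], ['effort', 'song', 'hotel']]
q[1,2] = 'selection'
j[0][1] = 'selection'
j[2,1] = 'song'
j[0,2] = 'writing'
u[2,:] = ['advice', 'story', 'relationship']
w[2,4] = 'health'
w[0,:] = ['sample', 'pie', 'assistance', 'promotion', 'emotion']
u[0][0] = 'organization'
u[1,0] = 'foundation'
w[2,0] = 'restaurant'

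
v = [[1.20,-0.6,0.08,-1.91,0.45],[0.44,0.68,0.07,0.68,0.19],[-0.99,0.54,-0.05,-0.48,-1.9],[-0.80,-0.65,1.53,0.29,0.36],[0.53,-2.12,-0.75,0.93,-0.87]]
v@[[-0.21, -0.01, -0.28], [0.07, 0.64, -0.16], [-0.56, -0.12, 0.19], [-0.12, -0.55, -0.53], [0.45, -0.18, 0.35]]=[[0.09, 0.56, 0.94], [-0.08, 0.01, -0.51], [-0.52, 0.97, -0.23], [-0.61, -0.82, 0.59], [-0.34, -1.63, -0.75]]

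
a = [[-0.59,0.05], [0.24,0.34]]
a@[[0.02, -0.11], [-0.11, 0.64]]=[[-0.02, 0.1], [-0.03, 0.19]]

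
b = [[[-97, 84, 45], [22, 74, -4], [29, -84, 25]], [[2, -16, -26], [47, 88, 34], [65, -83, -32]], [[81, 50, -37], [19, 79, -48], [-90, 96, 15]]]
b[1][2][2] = -32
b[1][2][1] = -83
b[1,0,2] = -26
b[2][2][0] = -90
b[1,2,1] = -83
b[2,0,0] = 81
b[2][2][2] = 15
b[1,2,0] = 65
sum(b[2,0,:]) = 94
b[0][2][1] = -84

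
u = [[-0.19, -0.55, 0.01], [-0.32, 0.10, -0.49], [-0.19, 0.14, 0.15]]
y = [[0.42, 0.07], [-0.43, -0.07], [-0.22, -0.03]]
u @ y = [[0.15, 0.02], [-0.07, -0.01], [-0.17, -0.03]]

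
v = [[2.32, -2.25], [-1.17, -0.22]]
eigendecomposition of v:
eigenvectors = [[0.94,0.56],[-0.33,0.83]]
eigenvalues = [3.11, -1.01]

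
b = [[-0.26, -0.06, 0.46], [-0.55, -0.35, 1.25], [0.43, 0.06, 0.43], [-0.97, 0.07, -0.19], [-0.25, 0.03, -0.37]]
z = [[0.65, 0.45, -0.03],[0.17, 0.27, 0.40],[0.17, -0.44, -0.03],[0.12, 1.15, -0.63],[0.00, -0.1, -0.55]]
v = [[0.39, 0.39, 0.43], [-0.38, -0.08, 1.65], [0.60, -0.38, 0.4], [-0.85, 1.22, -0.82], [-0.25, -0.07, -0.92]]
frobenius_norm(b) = 1.96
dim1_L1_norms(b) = [0.78, 2.15, 0.92, 1.23, 0.65]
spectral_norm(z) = 1.47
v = z + b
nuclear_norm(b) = 2.90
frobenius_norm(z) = 1.78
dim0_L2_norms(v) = [1.2, 1.34, 2.14]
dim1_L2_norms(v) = [0.7, 1.7, 0.82, 1.7, 0.96]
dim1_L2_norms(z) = [0.79, 0.51, 0.47, 1.32, 0.56]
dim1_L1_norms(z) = [1.13, 0.84, 0.64, 1.9, 0.65]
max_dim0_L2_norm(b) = 1.46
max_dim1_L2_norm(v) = 1.7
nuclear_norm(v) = 4.45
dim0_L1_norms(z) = [1.11, 2.41, 1.64]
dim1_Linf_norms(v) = [0.43, 1.65, 0.6, 1.22, 0.92]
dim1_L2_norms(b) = [0.53, 1.41, 0.61, 0.99, 0.45]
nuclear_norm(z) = 2.87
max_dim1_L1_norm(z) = 1.9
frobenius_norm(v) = 2.80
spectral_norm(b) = 1.55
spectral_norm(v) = 2.28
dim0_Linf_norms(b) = [0.97, 0.35, 1.25]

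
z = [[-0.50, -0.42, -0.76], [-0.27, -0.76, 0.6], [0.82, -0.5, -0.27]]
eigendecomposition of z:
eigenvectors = [[-0.03-0.58j, -0.03+0.58j, 0.57+0.00j], [(-0.05+0.4j), (-0.05-0.4j), (0.82+0j)], [(-0.7+0j), -0.70-0.00j, -0.08+0.00j]]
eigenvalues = [(-0.26+0.97j), (-0.26-0.97j), (-1+0j)]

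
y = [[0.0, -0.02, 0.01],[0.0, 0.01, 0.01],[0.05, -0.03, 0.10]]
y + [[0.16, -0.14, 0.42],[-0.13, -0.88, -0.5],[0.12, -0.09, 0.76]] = [[0.16, -0.16, 0.43], [-0.13, -0.87, -0.49], [0.17, -0.12, 0.86]]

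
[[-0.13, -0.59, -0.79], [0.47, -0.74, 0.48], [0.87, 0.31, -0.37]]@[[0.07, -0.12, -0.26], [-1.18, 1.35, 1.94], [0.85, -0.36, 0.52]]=[[0.02,-0.5,-1.52], [1.31,-1.23,-1.31], [-0.62,0.45,0.18]]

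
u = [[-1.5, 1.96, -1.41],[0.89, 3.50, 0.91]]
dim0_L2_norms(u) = [1.74, 4.01, 1.68]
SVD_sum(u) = [[0.04, 1.87, 0.07], [0.08, 3.55, 0.13]] + [[-1.54, 0.09, -1.48], [0.81, -0.05, 0.78]]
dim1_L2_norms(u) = [2.84, 3.72]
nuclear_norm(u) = 6.43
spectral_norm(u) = 4.01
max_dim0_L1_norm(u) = 5.46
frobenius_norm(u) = 4.69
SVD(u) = [[-0.47, -0.88], [-0.88, 0.47]] @ diag([4.01381680242203, 2.4164384280578277]) @ [[-0.02, -1.00, -0.04], [0.72, -0.04, 0.69]]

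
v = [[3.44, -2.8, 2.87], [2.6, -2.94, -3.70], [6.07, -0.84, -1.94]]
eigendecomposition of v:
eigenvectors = [[(-0.79+0j), -0.17-0.20j, -0.17+0.20j], [0.03+0.00j, -0.85+0.00j, (-0.85-0j)], [-0.62+0.00j, (-0.28+0.36j), (-0.28-0.36j)]]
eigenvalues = [(5.8+0j), (-3.62+2.14j), (-3.62-2.14j)]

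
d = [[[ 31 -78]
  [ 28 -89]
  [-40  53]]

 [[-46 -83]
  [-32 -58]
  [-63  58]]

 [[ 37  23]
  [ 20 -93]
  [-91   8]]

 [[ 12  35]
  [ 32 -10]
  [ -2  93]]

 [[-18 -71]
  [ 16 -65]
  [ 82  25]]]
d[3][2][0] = -2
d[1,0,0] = -46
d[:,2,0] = [-40, -63, -91, -2, 82]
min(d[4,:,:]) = -71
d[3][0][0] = 12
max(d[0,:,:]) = 53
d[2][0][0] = 37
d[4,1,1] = -65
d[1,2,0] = -63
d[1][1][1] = -58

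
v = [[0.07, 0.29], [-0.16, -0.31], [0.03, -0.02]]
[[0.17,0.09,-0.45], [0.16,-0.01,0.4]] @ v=[[-0.02, 0.03], [0.02, 0.04]]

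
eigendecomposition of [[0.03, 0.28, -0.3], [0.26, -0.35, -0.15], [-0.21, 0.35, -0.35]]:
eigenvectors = [[0.89,0.51,0.47], [0.45,-0.03,0.24], [-0.06,0.86,0.85]]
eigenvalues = [0.19, -0.49, -0.37]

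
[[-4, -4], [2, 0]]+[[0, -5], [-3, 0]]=[[-4, -9], [-1, 0]]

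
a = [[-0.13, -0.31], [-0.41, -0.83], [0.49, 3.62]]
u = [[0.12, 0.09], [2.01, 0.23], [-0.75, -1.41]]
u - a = [[0.25, 0.40], [2.42, 1.06], [-1.24, -5.03]]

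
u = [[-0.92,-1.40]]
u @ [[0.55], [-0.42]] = [[0.08]]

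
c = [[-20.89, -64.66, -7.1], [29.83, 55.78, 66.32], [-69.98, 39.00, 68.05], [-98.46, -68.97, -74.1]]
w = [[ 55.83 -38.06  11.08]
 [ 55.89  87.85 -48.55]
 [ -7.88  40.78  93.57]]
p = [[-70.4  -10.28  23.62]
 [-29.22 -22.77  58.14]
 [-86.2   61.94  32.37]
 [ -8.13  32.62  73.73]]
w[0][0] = 55.83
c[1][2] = 66.32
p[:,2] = [23.62, 58.14, 32.37, 73.73]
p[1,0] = -29.22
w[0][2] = 11.08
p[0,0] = -70.4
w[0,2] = 11.08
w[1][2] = -48.55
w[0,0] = 55.83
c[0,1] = -64.66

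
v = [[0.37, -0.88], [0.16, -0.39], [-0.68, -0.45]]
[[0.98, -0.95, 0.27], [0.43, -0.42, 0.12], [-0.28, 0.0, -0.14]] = v@ [[0.90, -0.56, 0.32], [-0.74, 0.84, -0.17]]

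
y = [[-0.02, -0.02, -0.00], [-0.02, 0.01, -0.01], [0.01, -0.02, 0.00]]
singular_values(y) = [0.03, 0.03, 0.01]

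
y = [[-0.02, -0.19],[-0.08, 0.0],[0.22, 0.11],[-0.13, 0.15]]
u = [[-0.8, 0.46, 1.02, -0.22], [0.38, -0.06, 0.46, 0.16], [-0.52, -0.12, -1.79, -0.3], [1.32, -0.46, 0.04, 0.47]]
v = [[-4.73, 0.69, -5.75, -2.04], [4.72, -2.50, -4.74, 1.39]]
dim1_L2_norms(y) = [0.19, 0.08, 0.25, 0.2]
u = y @ v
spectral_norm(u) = 2.16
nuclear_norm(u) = 4.02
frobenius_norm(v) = 10.63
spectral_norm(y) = 0.28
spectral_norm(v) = 7.75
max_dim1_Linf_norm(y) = 0.22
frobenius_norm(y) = 0.38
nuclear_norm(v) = 15.03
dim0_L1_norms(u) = [3.02, 1.1, 3.31, 1.15]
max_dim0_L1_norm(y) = 0.45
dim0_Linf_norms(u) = [1.32, 0.46, 1.79, 0.47]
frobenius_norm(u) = 2.84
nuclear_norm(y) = 0.53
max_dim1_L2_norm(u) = 1.89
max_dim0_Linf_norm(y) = 0.22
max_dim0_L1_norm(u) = 3.31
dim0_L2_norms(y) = [0.27, 0.27]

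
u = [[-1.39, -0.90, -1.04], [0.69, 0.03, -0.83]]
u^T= [[-1.39, 0.69],  [-0.9, 0.03],  [-1.04, -0.83]]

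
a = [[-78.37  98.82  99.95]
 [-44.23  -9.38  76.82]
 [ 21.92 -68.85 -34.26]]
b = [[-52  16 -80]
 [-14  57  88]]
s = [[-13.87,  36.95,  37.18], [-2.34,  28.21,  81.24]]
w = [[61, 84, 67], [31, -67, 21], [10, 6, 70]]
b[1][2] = 88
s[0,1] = 36.95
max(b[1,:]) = 88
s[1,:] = [-2.34, 28.21, 81.24]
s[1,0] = -2.34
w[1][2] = 21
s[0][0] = -13.87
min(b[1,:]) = -14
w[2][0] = 10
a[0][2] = 99.95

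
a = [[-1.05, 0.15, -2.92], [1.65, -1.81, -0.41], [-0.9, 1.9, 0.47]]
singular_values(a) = [3.29, 3.08, 0.43]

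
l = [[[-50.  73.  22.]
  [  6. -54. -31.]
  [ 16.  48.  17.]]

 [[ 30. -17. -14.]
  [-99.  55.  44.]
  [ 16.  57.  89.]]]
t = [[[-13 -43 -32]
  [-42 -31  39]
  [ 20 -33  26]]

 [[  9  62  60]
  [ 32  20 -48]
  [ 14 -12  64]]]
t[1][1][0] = 32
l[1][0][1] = -17.0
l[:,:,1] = [[73.0, -54.0, 48.0], [-17.0, 55.0, 57.0]]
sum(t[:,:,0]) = 20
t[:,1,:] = [[-42, -31, 39], [32, 20, -48]]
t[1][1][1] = 20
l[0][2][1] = 48.0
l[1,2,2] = 89.0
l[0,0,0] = -50.0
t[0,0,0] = -13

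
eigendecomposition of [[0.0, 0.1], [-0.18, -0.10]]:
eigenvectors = [[-0.22-0.55j, (-0.22+0.55j)], [(0.8+0j), (0.8-0j)]]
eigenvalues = [(-0.05+0.12j), (-0.05-0.12j)]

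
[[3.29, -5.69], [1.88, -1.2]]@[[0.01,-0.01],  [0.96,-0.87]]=[[-5.43, 4.92], [-1.13, 1.03]]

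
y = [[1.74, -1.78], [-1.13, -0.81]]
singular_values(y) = [2.5, 1.37]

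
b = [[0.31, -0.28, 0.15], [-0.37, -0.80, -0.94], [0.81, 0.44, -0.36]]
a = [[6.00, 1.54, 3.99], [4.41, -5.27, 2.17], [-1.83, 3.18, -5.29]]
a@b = [[4.52, -1.16, -1.98], [5.07, 3.94, 4.83], [-6.03, -4.36, -1.36]]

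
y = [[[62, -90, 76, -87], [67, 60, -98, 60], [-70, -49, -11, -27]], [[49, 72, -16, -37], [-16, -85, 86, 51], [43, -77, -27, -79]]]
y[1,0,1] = 72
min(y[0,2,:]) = -70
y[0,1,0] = 67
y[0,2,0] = -70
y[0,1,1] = 60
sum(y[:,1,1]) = -25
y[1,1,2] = 86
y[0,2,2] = -11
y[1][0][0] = 49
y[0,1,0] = 67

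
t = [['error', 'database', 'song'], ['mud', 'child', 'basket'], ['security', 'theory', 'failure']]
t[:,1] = ['database', 'child', 'theory']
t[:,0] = ['error', 'mud', 'security']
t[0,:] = ['error', 'database', 'song']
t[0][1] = 'database'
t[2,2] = 'failure'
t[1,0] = 'mud'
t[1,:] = ['mud', 'child', 'basket']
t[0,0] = 'error'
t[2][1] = 'theory'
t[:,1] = ['database', 'child', 'theory']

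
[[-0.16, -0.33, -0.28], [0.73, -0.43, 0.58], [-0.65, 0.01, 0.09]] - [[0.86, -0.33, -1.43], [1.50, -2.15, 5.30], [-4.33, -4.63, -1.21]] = [[-1.02,  0.0,  1.15], [-0.77,  1.72,  -4.72], [3.68,  4.64,  1.3]]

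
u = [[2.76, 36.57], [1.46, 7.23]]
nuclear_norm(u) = 38.29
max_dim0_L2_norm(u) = 37.28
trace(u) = 9.99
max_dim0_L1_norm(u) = 43.8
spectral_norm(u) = 37.40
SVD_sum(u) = [[2.93, 36.56], [0.59, 7.30]] + [[-0.17, 0.01], [0.87, -0.07]]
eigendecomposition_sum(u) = [[-1.71,6.33], [0.25,-0.94]] + [[4.47, 30.24], [1.21, 8.17]]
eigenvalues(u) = [-2.65, 12.64]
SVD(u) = [[-0.98, -0.20], [-0.2, 0.98]] @ diag([37.39769484075496, 0.8941032366401597]) @ [[-0.08,  -1.00], [1.00,  -0.08]]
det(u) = -33.44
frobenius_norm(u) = 37.41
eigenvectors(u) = [[-0.99, -0.97], [0.15, -0.26]]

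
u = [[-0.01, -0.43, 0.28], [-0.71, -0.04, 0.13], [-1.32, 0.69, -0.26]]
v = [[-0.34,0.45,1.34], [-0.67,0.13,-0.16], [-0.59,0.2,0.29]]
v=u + [[-0.33,0.88,1.06], [0.04,0.17,-0.29], [0.73,-0.49,0.55]]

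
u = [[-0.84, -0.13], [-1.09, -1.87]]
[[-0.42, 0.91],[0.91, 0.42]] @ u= [[-0.64, -1.65], [-1.22, -0.90]]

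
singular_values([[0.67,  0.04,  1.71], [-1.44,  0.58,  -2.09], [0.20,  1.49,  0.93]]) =[3.24, 1.64, 0.26]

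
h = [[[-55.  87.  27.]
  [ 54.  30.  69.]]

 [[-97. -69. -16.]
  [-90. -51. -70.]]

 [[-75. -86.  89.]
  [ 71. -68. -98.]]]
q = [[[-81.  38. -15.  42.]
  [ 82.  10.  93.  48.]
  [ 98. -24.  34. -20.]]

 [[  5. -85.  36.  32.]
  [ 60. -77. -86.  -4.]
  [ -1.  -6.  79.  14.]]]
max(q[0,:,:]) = 98.0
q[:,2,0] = [98.0, -1.0]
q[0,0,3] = 42.0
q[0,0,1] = 38.0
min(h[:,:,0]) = -97.0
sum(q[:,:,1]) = -144.0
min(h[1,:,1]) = -69.0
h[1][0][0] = -97.0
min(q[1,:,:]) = -86.0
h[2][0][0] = -75.0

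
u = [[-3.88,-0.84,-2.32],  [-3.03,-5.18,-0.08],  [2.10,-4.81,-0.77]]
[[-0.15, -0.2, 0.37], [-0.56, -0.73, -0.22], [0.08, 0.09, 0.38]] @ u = [[1.96, -0.62, 0.08], [3.92, 5.31, 1.53], [0.21, -2.36, -0.49]]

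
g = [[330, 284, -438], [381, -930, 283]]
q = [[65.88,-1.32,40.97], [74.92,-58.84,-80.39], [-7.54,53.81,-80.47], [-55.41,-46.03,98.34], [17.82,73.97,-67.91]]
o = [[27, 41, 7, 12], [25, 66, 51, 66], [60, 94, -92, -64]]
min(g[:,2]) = -438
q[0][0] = 65.88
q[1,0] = 74.92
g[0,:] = [330, 284, -438]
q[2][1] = 53.81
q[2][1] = 53.81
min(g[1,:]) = -930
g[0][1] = 284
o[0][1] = 41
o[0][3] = 12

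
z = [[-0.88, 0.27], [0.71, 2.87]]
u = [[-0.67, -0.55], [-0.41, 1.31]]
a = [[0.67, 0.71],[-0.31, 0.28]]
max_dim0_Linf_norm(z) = 2.87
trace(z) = 1.99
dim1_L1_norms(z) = [1.15, 3.58]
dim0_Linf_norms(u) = [0.67, 1.31]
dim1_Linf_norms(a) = [0.71, 0.31]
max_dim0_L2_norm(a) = 0.76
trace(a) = 0.95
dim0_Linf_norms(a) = [0.67, 0.71]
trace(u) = 0.64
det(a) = 0.41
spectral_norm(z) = 2.96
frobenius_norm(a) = 1.06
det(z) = -2.72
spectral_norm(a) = 0.98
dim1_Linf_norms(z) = [0.88, 2.87]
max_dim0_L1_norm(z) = 3.14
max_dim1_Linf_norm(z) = 2.87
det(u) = -1.10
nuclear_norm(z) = 3.88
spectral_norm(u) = 1.43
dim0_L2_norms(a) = [0.74, 0.76]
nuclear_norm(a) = 1.39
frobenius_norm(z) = 3.10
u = z @ a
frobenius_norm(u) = 1.62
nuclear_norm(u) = 2.20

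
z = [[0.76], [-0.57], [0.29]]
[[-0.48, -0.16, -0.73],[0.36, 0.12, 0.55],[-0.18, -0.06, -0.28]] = z@[[-0.63, -0.21, -0.96]]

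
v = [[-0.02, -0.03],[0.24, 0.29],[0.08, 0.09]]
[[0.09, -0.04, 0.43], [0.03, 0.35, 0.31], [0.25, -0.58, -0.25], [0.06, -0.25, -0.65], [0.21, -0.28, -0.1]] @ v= [[0.02, 0.02], [0.11, 0.13], [-0.16, -0.20], [-0.11, -0.13], [-0.08, -0.1]]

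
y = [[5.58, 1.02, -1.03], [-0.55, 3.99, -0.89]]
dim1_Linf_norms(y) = [5.58, 3.99]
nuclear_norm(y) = 9.88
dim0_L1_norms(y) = [6.13, 5.01, 1.92]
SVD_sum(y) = [[5.44, 1.47, -1.12], [0.63, 0.17, -0.13]] + [[0.14,-0.45,0.09], [-1.18,3.82,-0.76]]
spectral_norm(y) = 5.78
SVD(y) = [[-0.99, -0.12], [-0.12, 0.99]] @ diag([5.784570925973568, 4.097699257190712]) @ [[-0.95, -0.26, 0.19],[-0.29, 0.94, -0.19]]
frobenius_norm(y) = 7.09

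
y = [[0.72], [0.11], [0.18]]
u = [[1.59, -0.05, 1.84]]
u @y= [[1.47]]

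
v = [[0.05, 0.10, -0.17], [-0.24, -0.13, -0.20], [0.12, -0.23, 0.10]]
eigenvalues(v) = [(0.14+0.19j), (0.14-0.19j), (-0.26+0j)]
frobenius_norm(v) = 0.48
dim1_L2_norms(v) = [0.2, 0.34, 0.28]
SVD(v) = [[-0.28, -0.44, -0.85], [-0.83, 0.56, -0.02], [0.49, 0.7, -0.52]] @ diag([0.35863611438194315, 0.2893532560701747, 0.14441201702978088]) @ [[0.68, -0.09, 0.73], [-0.25, -0.96, 0.12], [-0.69, 0.26, 0.68]]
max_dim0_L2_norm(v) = 0.28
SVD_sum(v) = [[-0.07, 0.01, -0.07], [-0.2, 0.03, -0.22], [0.12, -0.02, 0.13]] + [[0.03, 0.12, -0.01], [-0.04, -0.16, 0.02], [-0.05, -0.19, 0.02]] + [[0.08, -0.03, -0.08], [0.00, -0.00, -0.0], [0.05, -0.02, -0.05]]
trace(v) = 0.02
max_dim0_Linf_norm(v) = 0.24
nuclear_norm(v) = 0.79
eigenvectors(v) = [[0.66+0.00j, 0.66-0.00j, 0.02+0.00j], [-0.03+0.40j, -0.03-0.40j, (0.85+0j)], [-0.37-0.52j, (-0.37+0.52j), (0.53+0j)]]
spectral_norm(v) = 0.36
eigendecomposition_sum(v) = [[0.03+0.13j,  (0.05-0.04j),  -0.08+0.06j], [(-0.08+0.01j),  (0.02+0.03j),  -0.03-0.05j], [0.09-0.09j,  -0.06-0.02j,  0.09+0.03j]] + [[0.03-0.13j, 0.05+0.04j, (-0.08-0.06j)], [-0.08-0.01j, 0.02-0.03j, (-0.03+0.05j)], [0.09+0.09j, (-0.06+0.02j), (0.09-0.03j)]] + [[(-0+0j), -0.00-0.00j, -0.00-0.00j], [(-0.08+0j), (-0.17-0j), -0.14-0.00j], [(-0.05+0j), (-0.11-0j), -0.09-0.00j]]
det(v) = -0.01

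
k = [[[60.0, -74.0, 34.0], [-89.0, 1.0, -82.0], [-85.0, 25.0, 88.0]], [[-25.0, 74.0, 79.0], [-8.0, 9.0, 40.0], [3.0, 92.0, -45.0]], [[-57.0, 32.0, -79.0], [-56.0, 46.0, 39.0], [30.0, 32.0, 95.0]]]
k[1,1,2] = 40.0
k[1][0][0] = -25.0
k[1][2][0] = 3.0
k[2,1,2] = 39.0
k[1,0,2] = 79.0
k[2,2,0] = 30.0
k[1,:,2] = [79.0, 40.0, -45.0]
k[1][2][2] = -45.0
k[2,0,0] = -57.0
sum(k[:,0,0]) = -22.0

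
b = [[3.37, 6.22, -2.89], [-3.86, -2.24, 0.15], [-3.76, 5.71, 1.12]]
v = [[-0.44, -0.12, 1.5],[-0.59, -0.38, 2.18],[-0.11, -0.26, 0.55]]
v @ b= [[-6.66, 6.10, 2.93], [-8.72, 9.63, 4.09], [-1.44, 3.04, 0.89]]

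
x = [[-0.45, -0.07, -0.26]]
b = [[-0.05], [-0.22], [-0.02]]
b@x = [[0.02, 0.00, 0.01], [0.1, 0.02, 0.06], [0.01, 0.00, 0.01]]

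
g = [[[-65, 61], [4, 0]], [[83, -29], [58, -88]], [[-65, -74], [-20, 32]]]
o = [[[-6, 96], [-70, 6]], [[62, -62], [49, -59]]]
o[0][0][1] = 96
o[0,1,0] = -70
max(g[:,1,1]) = 32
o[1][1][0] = 49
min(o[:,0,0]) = -6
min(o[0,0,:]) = -6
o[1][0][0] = 62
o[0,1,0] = -70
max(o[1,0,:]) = 62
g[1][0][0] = 83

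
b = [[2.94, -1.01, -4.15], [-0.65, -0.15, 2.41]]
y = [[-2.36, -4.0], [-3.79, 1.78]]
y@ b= [[-4.34, 2.98, 0.15], [-12.3, 3.56, 20.02]]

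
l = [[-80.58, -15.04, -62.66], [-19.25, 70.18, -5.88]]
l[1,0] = -19.25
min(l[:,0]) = -80.58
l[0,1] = -15.04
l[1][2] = -5.88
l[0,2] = -62.66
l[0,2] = -62.66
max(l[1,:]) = 70.18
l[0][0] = -80.58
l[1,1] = 70.18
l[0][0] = -80.58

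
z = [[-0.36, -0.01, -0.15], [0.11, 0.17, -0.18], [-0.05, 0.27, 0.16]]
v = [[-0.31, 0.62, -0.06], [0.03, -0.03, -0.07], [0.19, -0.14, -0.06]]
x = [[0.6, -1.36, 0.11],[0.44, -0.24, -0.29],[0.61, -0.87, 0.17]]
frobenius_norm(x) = 1.93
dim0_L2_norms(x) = [0.96, 1.63, 0.35]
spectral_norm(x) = 1.87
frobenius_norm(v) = 0.74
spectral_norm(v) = 0.73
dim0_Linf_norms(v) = [0.31, 0.62, 0.07]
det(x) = 0.14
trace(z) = -0.03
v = z @ x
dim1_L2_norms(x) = [1.49, 0.58, 1.08]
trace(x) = 0.53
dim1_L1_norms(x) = [2.07, 0.97, 1.65]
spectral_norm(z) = 0.40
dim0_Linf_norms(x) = [0.61, 1.36, 0.29]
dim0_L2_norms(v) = [0.36, 0.64, 0.11]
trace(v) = -0.40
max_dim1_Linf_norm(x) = 1.36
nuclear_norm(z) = 0.98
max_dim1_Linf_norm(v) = 0.62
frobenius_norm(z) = 0.57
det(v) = -0.00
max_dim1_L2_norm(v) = 0.7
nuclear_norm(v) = 0.91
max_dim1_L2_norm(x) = 1.49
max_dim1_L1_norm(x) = 2.07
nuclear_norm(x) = 2.47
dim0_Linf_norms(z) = [0.36, 0.27, 0.18]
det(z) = -0.03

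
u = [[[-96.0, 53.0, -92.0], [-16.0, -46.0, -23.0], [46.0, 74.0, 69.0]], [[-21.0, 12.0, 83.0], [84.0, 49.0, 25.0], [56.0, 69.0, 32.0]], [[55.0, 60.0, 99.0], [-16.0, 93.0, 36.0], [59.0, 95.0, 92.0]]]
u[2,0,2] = 99.0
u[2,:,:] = [[55.0, 60.0, 99.0], [-16.0, 93.0, 36.0], [59.0, 95.0, 92.0]]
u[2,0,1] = 60.0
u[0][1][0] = -16.0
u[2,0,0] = 55.0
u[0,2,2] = 69.0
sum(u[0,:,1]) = 81.0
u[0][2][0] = 46.0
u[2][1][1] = 93.0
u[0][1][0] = -16.0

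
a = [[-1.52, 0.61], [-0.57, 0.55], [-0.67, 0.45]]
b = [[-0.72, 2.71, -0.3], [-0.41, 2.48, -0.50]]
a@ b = [[0.84, -2.61, 0.15], [0.18, -0.18, -0.1], [0.3, -0.70, -0.02]]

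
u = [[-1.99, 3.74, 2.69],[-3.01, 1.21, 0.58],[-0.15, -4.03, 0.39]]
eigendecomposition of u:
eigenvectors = [[-0.70+0.00j, (-0.7-0j), (0.26+0j)], [-0.31-0.39j, (-0.31+0.39j), (-0.36+0j)], [(0.23-0.45j), 0.23+0.45j, 0.89+0.00j]]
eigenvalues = [(-1.18+3.82j), (-1.18-3.82j), (1.98+0j)]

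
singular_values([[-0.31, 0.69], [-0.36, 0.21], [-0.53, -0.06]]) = [0.88, 0.51]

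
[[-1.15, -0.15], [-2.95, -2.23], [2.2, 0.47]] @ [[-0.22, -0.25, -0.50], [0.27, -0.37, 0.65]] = [[0.21, 0.34, 0.48], [0.05, 1.56, 0.03], [-0.36, -0.72, -0.79]]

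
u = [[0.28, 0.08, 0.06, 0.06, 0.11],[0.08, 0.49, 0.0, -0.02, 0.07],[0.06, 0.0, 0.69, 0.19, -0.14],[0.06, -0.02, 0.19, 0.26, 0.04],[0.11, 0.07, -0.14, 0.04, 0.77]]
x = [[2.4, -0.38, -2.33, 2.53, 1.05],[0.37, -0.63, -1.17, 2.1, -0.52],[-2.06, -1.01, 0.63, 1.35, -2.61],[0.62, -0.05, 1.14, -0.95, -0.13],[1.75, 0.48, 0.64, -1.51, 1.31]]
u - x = [[-2.12, 0.46, 2.39, -2.47, -0.94], [-0.29, 1.12, 1.17, -2.12, 0.59], [2.12, 1.01, 0.06, -1.16, 2.47], [-0.56, 0.03, -0.95, 1.21, 0.17], [-1.64, -0.41, -0.78, 1.55, -0.54]]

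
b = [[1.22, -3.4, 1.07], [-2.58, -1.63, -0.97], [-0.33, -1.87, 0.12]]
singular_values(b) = [4.25, 3.17, 0.0]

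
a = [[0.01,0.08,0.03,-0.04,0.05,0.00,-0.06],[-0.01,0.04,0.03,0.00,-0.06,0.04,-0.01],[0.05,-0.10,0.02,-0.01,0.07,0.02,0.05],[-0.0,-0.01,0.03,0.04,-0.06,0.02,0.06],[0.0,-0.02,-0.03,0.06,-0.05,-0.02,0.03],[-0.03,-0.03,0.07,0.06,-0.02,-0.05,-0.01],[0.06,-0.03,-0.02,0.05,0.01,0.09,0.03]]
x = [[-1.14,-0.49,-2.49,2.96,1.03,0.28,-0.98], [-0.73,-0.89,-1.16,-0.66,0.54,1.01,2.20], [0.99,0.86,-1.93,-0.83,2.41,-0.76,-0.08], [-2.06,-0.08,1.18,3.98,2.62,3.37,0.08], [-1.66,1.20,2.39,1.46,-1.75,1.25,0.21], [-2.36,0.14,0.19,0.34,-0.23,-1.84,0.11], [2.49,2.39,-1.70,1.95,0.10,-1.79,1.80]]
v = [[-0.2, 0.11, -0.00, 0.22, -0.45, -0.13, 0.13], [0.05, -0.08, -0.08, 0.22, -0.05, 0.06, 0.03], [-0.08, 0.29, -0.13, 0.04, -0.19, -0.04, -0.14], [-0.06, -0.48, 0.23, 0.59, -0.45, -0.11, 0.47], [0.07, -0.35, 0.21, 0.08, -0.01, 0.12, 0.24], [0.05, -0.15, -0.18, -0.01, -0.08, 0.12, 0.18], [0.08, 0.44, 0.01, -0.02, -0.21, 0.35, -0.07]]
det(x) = 3751.35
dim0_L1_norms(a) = [0.16, 0.31, 0.23, 0.26, 0.32, 0.24, 0.25]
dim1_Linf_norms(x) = [2.96, 2.2, 2.41, 3.98, 2.39, 2.36, 2.49]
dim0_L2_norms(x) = [4.65, 2.99, 4.62, 5.64, 4.14, 4.6, 3.02]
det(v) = -0.00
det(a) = -0.00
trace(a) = 0.04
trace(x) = -1.77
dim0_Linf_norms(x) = [2.49, 2.39, 2.49, 3.98, 2.62, 3.37, 2.2]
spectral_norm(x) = 7.25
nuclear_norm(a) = 0.68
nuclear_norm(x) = 26.84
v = x @ a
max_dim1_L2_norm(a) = 0.14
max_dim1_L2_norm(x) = 6.3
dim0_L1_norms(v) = [0.59, 1.9, 0.84, 1.18, 1.44, 0.93, 1.26]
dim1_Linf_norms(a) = [0.08, 0.06, 0.1, 0.06, 0.06, 0.07, 0.09]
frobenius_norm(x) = 11.45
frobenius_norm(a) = 0.30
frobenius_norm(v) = 1.54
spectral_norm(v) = 1.19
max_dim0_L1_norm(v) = 1.9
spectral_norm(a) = 0.19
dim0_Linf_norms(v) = [0.2, 0.48, 0.23, 0.59, 0.45, 0.35, 0.47]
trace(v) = 0.22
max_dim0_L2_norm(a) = 0.14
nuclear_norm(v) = 3.01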